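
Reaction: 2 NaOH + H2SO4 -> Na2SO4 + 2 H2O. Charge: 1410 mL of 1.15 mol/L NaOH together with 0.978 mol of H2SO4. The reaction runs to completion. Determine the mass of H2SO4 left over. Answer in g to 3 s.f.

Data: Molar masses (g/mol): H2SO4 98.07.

16.4 g

n(NaOH) = 1.15 × 1410/1000 = 1.622 mol
n(H2SO4) = 0.9780 mol
n/ν for NaOH = 1.622/2 = 0.8110
n/ν for H2SO4 = 0.9780/1 = 0.9780
Smallest n/ν is NaOH → limiting reagent.
H2SO4 consumed = (1/2) × 1.622 = 0.8110 mol
H2SO4 remaining = 0.9780 − 0.8110 = 0.1670 mol
mass = 0.1670 × 98.07 = 16.38 g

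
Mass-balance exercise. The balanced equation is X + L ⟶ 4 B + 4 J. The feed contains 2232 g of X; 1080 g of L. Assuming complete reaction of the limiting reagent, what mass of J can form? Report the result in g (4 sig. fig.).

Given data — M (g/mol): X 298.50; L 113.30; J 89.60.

n(X) = 2232 / 298.50 = 7.477 mol
n(L) = 1080 / 113.30 = 9.532 mol
n/ν → X: 7.477, L: 9.532; X is limiting.
n(J) = (4/1) × 7.477 = 29.91 mol
mass = 29.91 × 89.60 = 2680 g

2680 g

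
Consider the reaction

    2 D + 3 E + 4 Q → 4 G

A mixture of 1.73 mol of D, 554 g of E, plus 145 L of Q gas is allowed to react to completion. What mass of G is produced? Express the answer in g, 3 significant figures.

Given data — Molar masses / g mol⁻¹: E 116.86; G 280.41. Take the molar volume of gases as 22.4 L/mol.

970 g

n(D) = 1.730 mol
n(E) = 554.0 / 116.86 = 4.741 mol
n(Q) = 145.0 / 22.4 = 6.473 mol
n/ν → D: 0.8650, E: 1.580, Q: 1.618; D is limiting.
n(G) = (4/2) × 1.730 = 3.460 mol
mass = 3.460 × 280.41 = 970.2 g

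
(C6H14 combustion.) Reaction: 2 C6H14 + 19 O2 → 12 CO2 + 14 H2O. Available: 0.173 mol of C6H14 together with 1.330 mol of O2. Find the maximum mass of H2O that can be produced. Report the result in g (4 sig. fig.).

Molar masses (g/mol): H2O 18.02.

17.66 g

n(C6H14) = 0.1730 mol
n(O2) = 1.330 mol
n/ν → C6H14: 0.08650, O2: 0.07000; O2 is limiting.
n(H2O) = (14/19) × 1.330 = 0.9800 mol
mass = 0.9800 × 18.02 = 17.66 g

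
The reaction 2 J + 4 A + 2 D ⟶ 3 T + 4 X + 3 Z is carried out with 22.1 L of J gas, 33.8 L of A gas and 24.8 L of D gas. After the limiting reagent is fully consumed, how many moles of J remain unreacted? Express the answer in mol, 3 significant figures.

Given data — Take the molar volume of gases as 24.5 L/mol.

0.212 mol

n(J) = 22.10 / 24.5 = 0.9020 mol
n(A) = 33.80 / 24.5 = 1.380 mol
n(D) = 24.80 / 24.5 = 1.012 mol
n/ν → J: 0.4510, A: 0.3450, D: 0.5060; A is limiting.
J consumed = (2/4) × 1.380 = 0.6900 mol
J remaining = 0.9020 − 0.6900 = 0.2120 mol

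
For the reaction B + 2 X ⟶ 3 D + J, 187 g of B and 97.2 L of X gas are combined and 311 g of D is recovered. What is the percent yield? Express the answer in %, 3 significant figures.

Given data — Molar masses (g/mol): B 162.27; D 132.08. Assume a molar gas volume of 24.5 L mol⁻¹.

n(B) = 187.0 / 162.27 = 1.152 mol
n(X) = 97.20 / 24.5 = 3.967 mol
n/ν → B: 1.152, X: 1.984; B is limiting.
theoretical n(D) = (3/1) × 1.152 = 3.456 mol → 456.5 g
% yield = 311 / 456.5 × 100 = 68.13 %

68.1 %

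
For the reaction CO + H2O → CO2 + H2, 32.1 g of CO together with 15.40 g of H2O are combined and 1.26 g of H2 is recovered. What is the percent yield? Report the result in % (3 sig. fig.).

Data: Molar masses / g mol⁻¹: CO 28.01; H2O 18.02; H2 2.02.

73.0 %

n(CO) = 32.10 / 28.01 = 1.146 mol
n(H2O) = 15.40 / 18.02 = 0.8546 mol
n/ν for CO = 1.146/1 = 1.146
n/ν for H2O = 0.8546/1 = 0.8546
Smallest n/ν is H2O → limiting reagent.
theoretical n(H2) = (1/1) × 0.8546 = 0.8546 mol → 1.726 g
% yield = 1.26 / 1.726 × 100 = 73.00 %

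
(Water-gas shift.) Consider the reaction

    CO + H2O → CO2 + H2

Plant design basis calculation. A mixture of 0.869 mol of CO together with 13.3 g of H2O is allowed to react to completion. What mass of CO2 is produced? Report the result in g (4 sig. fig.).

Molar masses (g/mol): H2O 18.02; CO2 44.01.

n(CO) = 0.8690 mol
n(H2O) = 13.30 / 18.02 = 0.7381 mol
n/ν → CO: 0.8690, H2O: 0.7381; H2O is limiting.
n(CO2) = (1/1) × 0.7381 = 0.7381 mol
mass = 0.7381 × 44.01 = 32.48 g

32.48 g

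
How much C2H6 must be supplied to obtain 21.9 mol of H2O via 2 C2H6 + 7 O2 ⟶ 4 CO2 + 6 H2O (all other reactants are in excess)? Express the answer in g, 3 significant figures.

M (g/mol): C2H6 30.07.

220 g

n(H2O) = 21.90 mol
n(C2H6) = (2/6) × 21.90 = 7.300 mol
mass = 7.300 × 30.07 = 219.5 g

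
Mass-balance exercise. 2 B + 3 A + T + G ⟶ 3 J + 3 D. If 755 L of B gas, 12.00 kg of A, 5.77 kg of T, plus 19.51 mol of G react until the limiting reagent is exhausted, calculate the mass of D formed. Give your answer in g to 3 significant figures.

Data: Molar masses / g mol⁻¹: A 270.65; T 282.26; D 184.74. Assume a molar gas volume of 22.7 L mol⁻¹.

n(B) = 755.0 / 22.7 = 33.26 mol
n(A) = 12.00×1000 / 270.65 = 44.34 mol
n(T) = 5.770×1000 / 282.26 = 20.44 mol
n(G) = 19.51 mol
n/ν → B: 16.63, A: 14.78, T: 20.44, G: 19.51; A is limiting.
n(D) = (3/3) × 44.34 = 44.34 mol
mass = 44.34 × 184.74 = 8191 g

8190 g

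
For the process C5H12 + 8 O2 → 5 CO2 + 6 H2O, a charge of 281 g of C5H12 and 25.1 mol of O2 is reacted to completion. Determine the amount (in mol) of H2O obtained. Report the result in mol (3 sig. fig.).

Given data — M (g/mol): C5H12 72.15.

n(C5H12) = 281.0 / 72.15 = 3.895 mol
n(O2) = 25.10 mol
n/ν → C5H12: 3.895, O2: 3.138; O2 is limiting.
n(H2O) = (6/8) × 25.10 = 18.83 mol

18.8 mol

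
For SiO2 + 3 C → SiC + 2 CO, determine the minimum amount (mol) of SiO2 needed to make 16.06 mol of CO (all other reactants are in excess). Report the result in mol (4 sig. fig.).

n(CO) = 16.06 mol
n(SiO2) = (1/2) × 16.06 = 8.030 mol

8.030 mol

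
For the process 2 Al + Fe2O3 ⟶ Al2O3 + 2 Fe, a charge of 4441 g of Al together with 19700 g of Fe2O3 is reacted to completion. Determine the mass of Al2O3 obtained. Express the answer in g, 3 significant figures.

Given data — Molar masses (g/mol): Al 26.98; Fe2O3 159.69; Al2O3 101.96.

n(Al) = 4441 / 26.98 = 164.6 mol
n(Fe2O3) = 19700 / 159.69 = 123.4 mol
n/ν for Al = 164.6/2 = 82.30
n/ν for Fe2O3 = 123.4/1 = 123.4
Smallest n/ν is Al → limiting reagent.
n(Al2O3) = (1/2) × 164.6 = 82.30 mol
mass = 82.30 × 101.96 = 8391 g

8390 g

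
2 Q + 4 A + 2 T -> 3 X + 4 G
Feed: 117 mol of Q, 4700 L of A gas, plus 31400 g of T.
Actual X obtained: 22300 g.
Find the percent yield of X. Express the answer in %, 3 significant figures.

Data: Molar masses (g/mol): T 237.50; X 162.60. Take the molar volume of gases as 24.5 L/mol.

95.3 %

n(Q) = 117.0 mol
n(A) = 4700 / 24.5 = 191.8 mol
n(T) = 31400 / 237.50 = 132.2 mol
n/ν → Q: 58.50, A: 47.95, T: 66.10; A is limiting.
theoretical n(X) = (3/4) × 191.8 = 143.9 mol → 23400 g
% yield = 22300 / 23400 × 100 = 95.30 %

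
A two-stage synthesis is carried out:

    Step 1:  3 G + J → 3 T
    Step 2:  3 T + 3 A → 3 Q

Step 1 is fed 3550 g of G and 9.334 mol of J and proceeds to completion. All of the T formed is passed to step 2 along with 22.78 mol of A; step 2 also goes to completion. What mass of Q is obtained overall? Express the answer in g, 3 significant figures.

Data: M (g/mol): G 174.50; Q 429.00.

8730 g

Step 1:
n(G) = 3550 / 174.50 = 20.34 mol
n(J) = 9.334 mol
n/ν → G: 6.780, J: 9.334; G is limiting.
n(T) produced = (3/3) × 20.34 = 20.34 mol
Step 2:
n(T) available = 20.34 mol
n(A) = 22.78 mol
n/ν → T: 6.780, A: 7.593; T is limiting.
n(Q) = (3/3) × 20.34 = 20.34 mol
mass = 20.34 × 429.00 = 8726 g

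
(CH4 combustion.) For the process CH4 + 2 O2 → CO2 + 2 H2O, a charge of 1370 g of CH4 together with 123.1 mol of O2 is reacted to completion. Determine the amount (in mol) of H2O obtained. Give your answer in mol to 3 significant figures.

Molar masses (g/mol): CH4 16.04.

123 mol

n(CH4) = 1370 / 16.04 = 85.41 mol
n(O2) = 123.1 mol
n/ν for CH4 = 85.41/1 = 85.41
n/ν for O2 = 123.1/2 = 61.55
Smallest n/ν is O2 → limiting reagent.
n(H2O) = (2/2) × 123.1 = 123.1 mol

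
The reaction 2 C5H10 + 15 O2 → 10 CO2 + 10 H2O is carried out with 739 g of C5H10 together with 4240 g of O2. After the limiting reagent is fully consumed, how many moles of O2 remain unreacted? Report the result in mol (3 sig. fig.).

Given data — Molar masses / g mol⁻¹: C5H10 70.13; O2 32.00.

n(C5H10) = 739.0 / 70.13 = 10.54 mol
n(O2) = 4240 / 32.00 = 132.5 mol
n/ν → C5H10: 5.270, O2: 8.833; C5H10 is limiting.
O2 consumed = (15/2) × 10.54 = 79.05 mol
O2 remaining = 132.5 − 79.05 = 53.45 mol

53.5 mol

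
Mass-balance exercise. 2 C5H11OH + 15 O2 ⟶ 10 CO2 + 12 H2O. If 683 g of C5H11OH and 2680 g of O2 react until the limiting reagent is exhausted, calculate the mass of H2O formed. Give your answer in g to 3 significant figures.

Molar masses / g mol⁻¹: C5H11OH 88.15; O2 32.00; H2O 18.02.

n(C5H11OH) = 683.0 / 88.15 = 7.748 mol
n(O2) = 2680 / 32.00 = 83.75 mol
n/ν → C5H11OH: 3.874, O2: 5.583; C5H11OH is limiting.
n(H2O) = (12/2) × 7.748 = 46.49 mol
mass = 46.49 × 18.02 = 837.7 g

838 g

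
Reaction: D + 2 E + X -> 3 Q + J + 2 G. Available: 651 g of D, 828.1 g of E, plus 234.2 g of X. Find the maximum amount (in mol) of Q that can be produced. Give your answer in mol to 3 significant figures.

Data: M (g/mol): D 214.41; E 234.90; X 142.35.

n(D) = 651.0 / 214.41 = 3.036 mol
n(E) = 828.1 / 234.90 = 3.525 mol
n(X) = 234.2 / 142.35 = 1.645 mol
n/ν → D: 3.036, E: 1.763, X: 1.645; X is limiting.
n(Q) = (3/1) × 1.645 = 4.935 mol

4.94 mol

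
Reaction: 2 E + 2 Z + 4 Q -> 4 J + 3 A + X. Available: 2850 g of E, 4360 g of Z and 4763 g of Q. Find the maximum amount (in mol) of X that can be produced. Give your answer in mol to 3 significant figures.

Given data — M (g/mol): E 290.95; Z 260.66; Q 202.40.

4.90 mol

n(E) = 2850 / 290.95 = 9.795 mol
n(Z) = 4360 / 260.66 = 16.73 mol
n(Q) = 4763 / 202.40 = 23.53 mol
n/ν for E = 9.795/2 = 4.898
n/ν for Z = 16.73/2 = 8.365
n/ν for Q = 23.53/4 = 5.883
Smallest n/ν is E → limiting reagent.
n(X) = (1/2) × 9.795 = 4.898 mol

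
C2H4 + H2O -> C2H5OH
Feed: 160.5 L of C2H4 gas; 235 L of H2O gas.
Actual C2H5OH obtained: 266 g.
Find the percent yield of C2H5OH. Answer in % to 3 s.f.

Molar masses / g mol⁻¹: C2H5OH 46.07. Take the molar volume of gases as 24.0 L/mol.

n(C2H4) = 160.5 / 24.0 = 6.688 mol
n(H2O) = 235.0 / 24.0 = 9.792 mol
n/ν for C2H4 = 6.688/1 = 6.688
n/ν for H2O = 9.792/1 = 9.792
Smallest n/ν is C2H4 → limiting reagent.
theoretical n(C2H5OH) = (1/1) × 6.688 = 6.688 mol → 308.1 g
% yield = 266 / 308.1 × 100 = 86.34 %

86.3 %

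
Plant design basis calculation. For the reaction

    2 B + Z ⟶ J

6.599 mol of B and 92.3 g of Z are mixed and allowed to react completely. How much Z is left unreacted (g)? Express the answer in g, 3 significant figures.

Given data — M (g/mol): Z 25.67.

7.60 g

n(B) = 6.599 mol
n(Z) = 92.30 / 25.67 = 3.596 mol
n/ν for B = 6.599/2 = 3.300
n/ν for Z = 3.596/1 = 3.596
Smallest n/ν is B → limiting reagent.
Z consumed = (1/2) × 6.599 = 3.300 mol
Z remaining = 3.596 − 3.300 = 0.2960 mol
mass = 0.2960 × 25.67 = 7.598 g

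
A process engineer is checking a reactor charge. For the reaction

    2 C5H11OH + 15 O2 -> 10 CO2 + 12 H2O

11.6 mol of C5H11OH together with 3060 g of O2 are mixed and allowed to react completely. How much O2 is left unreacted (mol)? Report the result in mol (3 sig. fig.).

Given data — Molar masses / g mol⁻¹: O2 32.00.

n(C5H11OH) = 11.60 mol
n(O2) = 3060 / 32.00 = 95.63 mol
n/ν for C5H11OH = 11.60/2 = 5.800
n/ν for O2 = 95.63/15 = 6.375
Smallest n/ν is C5H11OH → limiting reagent.
O2 consumed = (15/2) × 11.60 = 87.00 mol
O2 remaining = 95.63 − 87.00 = 8.630 mol

8.63 mol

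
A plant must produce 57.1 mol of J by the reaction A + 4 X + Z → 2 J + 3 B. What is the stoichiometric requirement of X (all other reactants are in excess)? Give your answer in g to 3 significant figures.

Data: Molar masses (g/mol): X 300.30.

34300 g

n(J) = 57.10 mol
n(X) = (4/2) × 57.10 = 114.2 mol
mass = 114.2 × 300.30 = 34290 g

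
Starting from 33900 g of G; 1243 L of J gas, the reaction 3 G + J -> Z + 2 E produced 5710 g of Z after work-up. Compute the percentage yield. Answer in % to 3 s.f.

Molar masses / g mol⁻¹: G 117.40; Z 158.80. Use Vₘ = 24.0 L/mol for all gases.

69.4 %

n(G) = 33900 / 117.40 = 288.8 mol
n(J) = 1243 / 24.0 = 51.79 mol
n/ν → G: 96.27, J: 51.79; J is limiting.
theoretical n(Z) = (1/1) × 51.79 = 51.79 mol → 8224 g
% yield = 5710 / 8224 × 100 = 69.43 %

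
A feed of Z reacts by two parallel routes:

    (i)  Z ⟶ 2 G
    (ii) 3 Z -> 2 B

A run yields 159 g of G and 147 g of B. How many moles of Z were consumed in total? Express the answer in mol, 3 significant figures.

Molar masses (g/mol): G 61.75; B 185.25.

2.48 mol

n(G) = 159 / 61.75 = 2.575 mol
n(B) = 147 / 185.25 = 0.7935 mol
n(Z) via (i) = (1/2)×2.575 = 1.288 mol
n(Z) via (ii) = (3/2)×0.7935 = 1.190 mol
total n(Z) = 1.288 + 1.190 = 2.478 mol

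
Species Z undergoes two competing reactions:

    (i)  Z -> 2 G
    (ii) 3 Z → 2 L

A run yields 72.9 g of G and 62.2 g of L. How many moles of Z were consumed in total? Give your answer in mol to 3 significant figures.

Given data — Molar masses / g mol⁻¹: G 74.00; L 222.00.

0.913 mol

n(G) = 72.9 / 74.00 = 0.9851 mol
n(L) = 62.2 / 222.00 = 0.2802 mol
n(Z) via (i) = (1/2)×0.9851 = 0.4926 mol
n(Z) via (ii) = (3/2)×0.2802 = 0.4203 mol
total n(Z) = 0.4926 + 0.4203 = 0.9129 mol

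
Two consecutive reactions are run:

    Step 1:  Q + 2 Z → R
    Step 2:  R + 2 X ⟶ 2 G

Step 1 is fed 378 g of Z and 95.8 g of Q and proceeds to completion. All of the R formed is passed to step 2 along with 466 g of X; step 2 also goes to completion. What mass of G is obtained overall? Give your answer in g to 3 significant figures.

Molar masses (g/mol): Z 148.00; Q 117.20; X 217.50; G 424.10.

693 g

Step 1:
n(Z) = 378.0 / 148.00 = 2.554 mol
n(Q) = 95.80 / 117.20 = 0.8174 mol
n/ν for Z = 2.554/2 = 1.277
n/ν for Q = 0.8174/1 = 0.8174
Smallest n/ν is Q → limiting reagent.
n(R) produced = (1/1) × 0.8174 = 0.8174 mol
Step 2:
n(R) available = 0.8174 mol
n(X) = 466.0 / 217.50 = 2.143 mol
n/ν for R = 0.8174/1 = 0.8174
n/ν for X = 2.143/2 = 1.072
Smallest n/ν is R → limiting reagent.
n(G) = (2/1) × 0.8174 = 1.635 mol
mass = 1.635 × 424.10 = 693.4 g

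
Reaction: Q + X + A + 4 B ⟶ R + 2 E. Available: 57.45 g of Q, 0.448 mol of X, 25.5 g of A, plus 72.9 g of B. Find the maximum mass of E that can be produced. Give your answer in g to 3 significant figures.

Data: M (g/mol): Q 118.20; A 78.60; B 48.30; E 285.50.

185 g

n(Q) = 57.45 / 118.20 = 0.4860 mol
n(X) = 0.4480 mol
n(A) = 25.50 / 78.60 = 0.3244 mol
n(B) = 72.90 / 48.30 = 1.509 mol
n/ν → Q: 0.4860, X: 0.4480, A: 0.3244, B: 0.3773; A is limiting.
n(E) = (2/1) × 0.3244 = 0.6488 mol
mass = 0.6488 × 285.50 = 185.2 g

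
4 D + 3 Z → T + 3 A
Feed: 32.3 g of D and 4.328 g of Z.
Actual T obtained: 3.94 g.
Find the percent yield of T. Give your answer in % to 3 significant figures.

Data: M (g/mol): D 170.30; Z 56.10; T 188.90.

81.1 %

n(D) = 32.30 / 170.30 = 0.1897 mol
n(Z) = 4.328 / 56.10 = 0.07715 mol
n/ν for D = 0.1897/4 = 0.04743
n/ν for Z = 0.07715/3 = 0.02572
Smallest n/ν is Z → limiting reagent.
theoretical n(T) = (1/3) × 0.07715 = 0.02572 mol → 4.859 g
% yield = 3.94 / 4.859 × 100 = 81.09 %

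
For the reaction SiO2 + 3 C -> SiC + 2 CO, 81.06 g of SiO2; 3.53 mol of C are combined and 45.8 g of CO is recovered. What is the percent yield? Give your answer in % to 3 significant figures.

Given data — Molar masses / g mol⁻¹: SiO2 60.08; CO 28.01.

69.5 %

n(SiO2) = 81.06 / 60.08 = 1.349 mol
n(C) = 3.530 mol
n/ν for SiO2 = 1.349/1 = 1.349
n/ν for C = 3.530/3 = 1.177
Smallest n/ν is C → limiting reagent.
theoretical n(CO) = (2/3) × 3.530 = 2.353 mol → 65.91 g
% yield = 45.8 / 65.91 × 100 = 69.49 %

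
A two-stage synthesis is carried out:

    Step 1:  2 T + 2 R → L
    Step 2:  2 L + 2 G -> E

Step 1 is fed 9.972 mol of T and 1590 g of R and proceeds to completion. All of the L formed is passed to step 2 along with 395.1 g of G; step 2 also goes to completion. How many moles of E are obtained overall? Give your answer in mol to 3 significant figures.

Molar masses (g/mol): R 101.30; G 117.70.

Step 1:
n(T) = 9.972 mol
n(R) = 1590 / 101.30 = 15.70 mol
n/ν for T = 9.972/2 = 4.986
n/ν for R = 15.70/2 = 7.850
Smallest n/ν is T → limiting reagent.
n(L) produced = (1/2) × 9.972 = 4.986 mol
Step 2:
n(L) available = 4.986 mol
n(G) = 395.1 / 117.70 = 3.357 mol
n/ν for L = 4.986/2 = 2.493
n/ν for G = 3.357/2 = 1.679
Smallest n/ν is G → limiting reagent.
n(E) = (1/2) × 3.357 = 1.679 mol

1.68 mol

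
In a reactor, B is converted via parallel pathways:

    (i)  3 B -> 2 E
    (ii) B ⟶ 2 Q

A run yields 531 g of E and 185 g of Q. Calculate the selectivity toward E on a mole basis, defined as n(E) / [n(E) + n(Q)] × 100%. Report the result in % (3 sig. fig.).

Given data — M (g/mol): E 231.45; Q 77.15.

48.9 %

n(E) = 531 / 231.45 = 2.294 mol
n(Q) = 185 / 77.15 = 2.398 mol
selectivity = 2.294/(2.294+2.398) × 100 = 48.89 %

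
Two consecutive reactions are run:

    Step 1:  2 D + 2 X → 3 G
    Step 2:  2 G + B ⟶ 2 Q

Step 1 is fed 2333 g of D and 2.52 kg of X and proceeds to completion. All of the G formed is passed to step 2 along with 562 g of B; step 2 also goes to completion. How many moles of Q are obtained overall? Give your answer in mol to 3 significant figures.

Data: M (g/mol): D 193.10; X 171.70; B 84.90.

13.2 mol

Step 1:
n(D) = 2333 / 193.10 = 12.08 mol
n(X) = 2.520×1000 / 171.70 = 14.68 mol
n/ν → D: 6.040, X: 7.340; D is limiting.
n(G) produced = (3/2) × 12.08 = 18.12 mol
Step 2:
n(G) available = 18.12 mol
n(B) = 562.0 / 84.90 = 6.620 mol
n/ν → G: 9.060, B: 6.620; B is limiting.
n(Q) = (2/1) × 6.620 = 13.24 mol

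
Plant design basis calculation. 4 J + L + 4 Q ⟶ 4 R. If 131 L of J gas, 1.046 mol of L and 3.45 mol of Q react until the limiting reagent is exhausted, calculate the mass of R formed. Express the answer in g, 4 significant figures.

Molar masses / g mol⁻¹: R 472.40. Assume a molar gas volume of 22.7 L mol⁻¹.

n(J) = 131.0 / 22.7 = 5.771 mol
n(L) = 1.046 mol
n(Q) = 3.450 mol
n/ν for J = 5.771/4 = 1.443
n/ν for L = 1.046/1 = 1.046
n/ν for Q = 3.450/4 = 0.8625
Smallest n/ν is Q → limiting reagent.
n(R) = (4/4) × 3.450 = 3.450 mol
mass = 3.450 × 472.40 = 1630 g

1630 g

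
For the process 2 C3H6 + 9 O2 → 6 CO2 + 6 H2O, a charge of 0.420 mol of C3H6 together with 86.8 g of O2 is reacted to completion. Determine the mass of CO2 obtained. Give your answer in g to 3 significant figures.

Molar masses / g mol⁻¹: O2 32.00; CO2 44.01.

55.5 g

n(C3H6) = 0.4200 mol
n(O2) = 86.80 / 32.00 = 2.713 mol
n/ν → C3H6: 0.2100, O2: 0.3014; C3H6 is limiting.
n(CO2) = (6/2) × 0.4200 = 1.260 mol
mass = 1.260 × 44.01 = 55.45 g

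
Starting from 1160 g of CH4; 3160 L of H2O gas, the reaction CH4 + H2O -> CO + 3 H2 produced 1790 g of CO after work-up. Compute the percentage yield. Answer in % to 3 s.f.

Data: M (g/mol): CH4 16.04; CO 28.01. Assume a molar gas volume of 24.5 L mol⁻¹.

n(CH4) = 1160 / 16.04 = 72.32 mol
n(H2O) = 3160 / 24.5 = 129.0 mol
n/ν → CH4: 72.32, H2O: 129.0; CH4 is limiting.
theoretical n(CO) = (1/1) × 72.32 = 72.32 mol → 2026 g
% yield = 1790 / 2026 × 100 = 88.35 %

88.4 %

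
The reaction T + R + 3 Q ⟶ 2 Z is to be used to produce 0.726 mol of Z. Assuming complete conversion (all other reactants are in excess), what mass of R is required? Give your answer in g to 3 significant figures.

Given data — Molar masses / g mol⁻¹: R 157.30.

n(Z) = 0.7260 mol
n(R) = (1/2) × 0.7260 = 0.3630 mol
mass = 0.3630 × 157.30 = 57.10 g

57.1 g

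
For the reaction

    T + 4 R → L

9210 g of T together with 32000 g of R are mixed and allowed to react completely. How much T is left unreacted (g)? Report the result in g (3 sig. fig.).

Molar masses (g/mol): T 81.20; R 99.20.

n(T) = 9210 / 81.20 = 113.4 mol
n(R) = 32000 / 99.20 = 322.6 mol
n/ν for T = 113.4/1 = 113.4
n/ν for R = 322.6/4 = 80.65
Smallest n/ν is R → limiting reagent.
T consumed = (1/4) × 322.6 = 80.65 mol
T remaining = 113.4 − 80.65 = 32.75 mol
mass = 32.75 × 81.20 = 2659 g

2660 g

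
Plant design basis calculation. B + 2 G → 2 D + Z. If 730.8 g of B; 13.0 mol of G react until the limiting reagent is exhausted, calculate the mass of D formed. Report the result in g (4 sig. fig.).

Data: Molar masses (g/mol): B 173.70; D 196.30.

n(B) = 730.8 / 173.70 = 4.207 mol
n(G) = 13.00 mol
n/ν → B: 4.207, G: 6.500; B is limiting.
n(D) = (2/1) × 4.207 = 8.414 mol
mass = 8.414 × 196.30 = 1652 g

1652 g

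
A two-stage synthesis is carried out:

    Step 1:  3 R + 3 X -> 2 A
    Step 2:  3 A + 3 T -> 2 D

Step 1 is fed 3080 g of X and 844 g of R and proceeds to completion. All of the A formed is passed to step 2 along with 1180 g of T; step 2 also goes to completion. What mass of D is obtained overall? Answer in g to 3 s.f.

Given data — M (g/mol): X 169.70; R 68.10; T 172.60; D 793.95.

Step 1:
n(X) = 3080 / 169.70 = 18.15 mol
n(R) = 844.0 / 68.10 = 12.39 mol
n/ν for X = 18.15/3 = 6.050
n/ν for R = 12.39/3 = 4.130
Smallest n/ν is R → limiting reagent.
n(A) produced = (2/3) × 12.39 = 8.260 mol
Step 2:
n(A) available = 8.260 mol
n(T) = 1180 / 172.60 = 6.837 mol
n/ν for A = 8.260/3 = 2.753
n/ν for T = 6.837/3 = 2.279
Smallest n/ν is T → limiting reagent.
n(D) = (2/3) × 6.837 = 4.558 mol
mass = 4.558 × 793.95 = 3619 g

3620 g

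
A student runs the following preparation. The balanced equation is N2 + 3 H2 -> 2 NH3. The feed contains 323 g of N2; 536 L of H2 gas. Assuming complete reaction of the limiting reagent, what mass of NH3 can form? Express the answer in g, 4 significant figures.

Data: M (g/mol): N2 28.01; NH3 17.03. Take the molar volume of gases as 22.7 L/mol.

n(N2) = 323.0 / 28.01 = 11.53 mol
n(H2) = 536.0 / 22.7 = 23.61 mol
n/ν → N2: 11.53, H2: 7.870; H2 is limiting.
n(NH3) = (2/3) × 23.61 = 15.74 mol
mass = 15.74 × 17.03 = 268.1 g

268.1 g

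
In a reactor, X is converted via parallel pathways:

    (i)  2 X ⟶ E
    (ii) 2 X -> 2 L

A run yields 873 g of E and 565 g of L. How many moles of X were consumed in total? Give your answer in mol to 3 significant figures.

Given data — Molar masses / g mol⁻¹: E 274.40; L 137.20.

n(E) = 873 / 274.40 = 3.181 mol
n(L) = 565 / 137.20 = 4.118 mol
n(X) via (i) = (2/1)×3.181 = 6.362 mol
n(X) via (ii) = (2/2)×4.118 = 4.118 mol
total n(X) = 6.362 + 4.118 = 10.48 mol

10.5 mol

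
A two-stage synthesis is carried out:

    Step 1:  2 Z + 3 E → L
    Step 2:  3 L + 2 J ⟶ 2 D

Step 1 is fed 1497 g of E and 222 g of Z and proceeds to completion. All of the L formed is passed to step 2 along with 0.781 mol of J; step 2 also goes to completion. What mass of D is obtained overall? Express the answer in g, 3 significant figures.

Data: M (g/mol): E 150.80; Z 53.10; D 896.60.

Step 1:
n(E) = 1497 / 150.80 = 9.927 mol
n(Z) = 222.0 / 53.10 = 4.181 mol
n/ν for E = 9.927/3 = 3.309
n/ν for Z = 4.181/2 = 2.091
Smallest n/ν is Z → limiting reagent.
n(L) produced = (1/2) × 4.181 = 2.091 mol
Step 2:
n(L) available = 2.091 mol
n(J) = 0.7810 mol
n/ν for L = 2.091/3 = 0.6970
n/ν for J = 0.7810/2 = 0.3905
Smallest n/ν is J → limiting reagent.
n(D) = (2/2) × 0.7810 = 0.7810 mol
mass = 0.7810 × 896.60 = 700.2 g

700 g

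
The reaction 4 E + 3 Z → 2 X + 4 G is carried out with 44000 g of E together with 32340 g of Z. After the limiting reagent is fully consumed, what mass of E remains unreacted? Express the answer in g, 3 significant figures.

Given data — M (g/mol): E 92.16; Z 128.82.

13200 g

n(E) = 44000 / 92.16 = 477.4 mol
n(Z) = 32340 / 128.82 = 251.0 mol
n/ν for E = 477.4/4 = 119.4
n/ν for Z = 251.0/3 = 83.67
Smallest n/ν is Z → limiting reagent.
E consumed = (4/3) × 251.0 = 334.7 mol
E remaining = 477.4 − 334.7 = 142.7 mol
mass = 142.7 × 92.16 = 13150 g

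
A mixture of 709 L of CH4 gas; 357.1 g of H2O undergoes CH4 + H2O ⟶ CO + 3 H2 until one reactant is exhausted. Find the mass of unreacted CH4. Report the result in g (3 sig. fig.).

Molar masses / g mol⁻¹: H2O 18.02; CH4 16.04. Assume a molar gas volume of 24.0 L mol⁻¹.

156 g

n(CH4) = 709.0 / 24.0 = 29.54 mol
n(H2O) = 357.1 / 18.02 = 19.82 mol
n/ν for CH4 = 29.54/1 = 29.54
n/ν for H2O = 19.82/1 = 19.82
Smallest n/ν is H2O → limiting reagent.
CH4 consumed = (1/1) × 19.82 = 19.82 mol
CH4 remaining = 29.54 − 19.82 = 9.720 mol
mass = 9.720 × 16.04 = 155.9 g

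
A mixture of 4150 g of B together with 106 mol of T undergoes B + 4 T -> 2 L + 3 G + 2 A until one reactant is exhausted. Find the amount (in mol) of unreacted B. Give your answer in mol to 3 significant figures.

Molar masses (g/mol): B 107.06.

n(B) = 4150 / 107.06 = 38.76 mol
n(T) = 106.0 mol
n/ν for B = 38.76/1 = 38.76
n/ν for T = 106.0/4 = 26.50
Smallest n/ν is T → limiting reagent.
B consumed = (1/4) × 106.0 = 26.50 mol
B remaining = 38.76 − 26.50 = 12.26 mol

12.3 mol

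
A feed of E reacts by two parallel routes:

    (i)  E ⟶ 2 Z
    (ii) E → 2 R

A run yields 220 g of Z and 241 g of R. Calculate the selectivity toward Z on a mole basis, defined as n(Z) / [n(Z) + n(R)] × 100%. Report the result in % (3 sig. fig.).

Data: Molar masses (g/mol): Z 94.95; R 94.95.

n(Z) = 220 / 94.95 = 2.317 mol
n(R) = 241 / 94.95 = 2.538 mol
selectivity = 2.317/(2.317+2.538) × 100 = 47.72 %

47.7 %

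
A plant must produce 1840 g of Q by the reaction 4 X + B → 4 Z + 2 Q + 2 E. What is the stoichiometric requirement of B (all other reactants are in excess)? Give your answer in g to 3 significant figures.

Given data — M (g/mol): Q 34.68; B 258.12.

n(Q) = 1840 / 34.68 = 53.06 mol
n(B) = (1/2) × 53.06 = 26.53 mol
mass = 26.53 × 258.12 = 6848 g

6850 g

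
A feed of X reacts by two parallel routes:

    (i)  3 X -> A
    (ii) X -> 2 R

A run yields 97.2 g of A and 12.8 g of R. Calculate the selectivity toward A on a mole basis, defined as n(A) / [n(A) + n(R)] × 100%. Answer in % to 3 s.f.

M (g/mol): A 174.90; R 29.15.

n(A) = 97.2 / 174.90 = 0.5557 mol
n(R) = 12.8 / 29.15 = 0.4391 mol
selectivity = 0.5557/(0.5557+0.4391) × 100 = 55.86 %

55.9 %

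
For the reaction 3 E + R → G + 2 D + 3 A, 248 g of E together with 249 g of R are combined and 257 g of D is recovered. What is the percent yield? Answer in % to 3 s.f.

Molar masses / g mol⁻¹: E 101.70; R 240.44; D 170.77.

92.6 %

n(E) = 248.0 / 101.70 = 2.439 mol
n(R) = 249.0 / 240.44 = 1.036 mol
n/ν → E: 0.8130, R: 1.036; E is limiting.
theoretical n(D) = (2/3) × 2.439 = 1.626 mol → 277.7 g
% yield = 257 / 277.7 × 100 = 92.55 %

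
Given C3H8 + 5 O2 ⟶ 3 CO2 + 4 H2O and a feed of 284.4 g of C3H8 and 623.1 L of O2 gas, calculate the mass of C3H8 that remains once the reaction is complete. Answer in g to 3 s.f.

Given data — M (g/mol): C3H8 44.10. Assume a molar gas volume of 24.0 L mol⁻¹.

n(C3H8) = 284.4 / 44.10 = 6.449 mol
n(O2) = 623.1 / 24.0 = 25.96 mol
n/ν for C3H8 = 6.449/1 = 6.449
n/ν for O2 = 25.96/5 = 5.192
Smallest n/ν is O2 → limiting reagent.
C3H8 consumed = (1/5) × 25.96 = 5.192 mol
C3H8 remaining = 6.449 − 5.192 = 1.257 mol
mass = 1.257 × 44.10 = 55.43 g

55.4 g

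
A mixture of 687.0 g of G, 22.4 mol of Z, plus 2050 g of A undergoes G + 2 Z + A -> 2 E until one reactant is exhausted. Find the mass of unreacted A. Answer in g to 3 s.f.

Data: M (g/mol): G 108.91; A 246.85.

n(G) = 687.0 / 108.91 = 6.308 mol
n(Z) = 22.40 mol
n(A) = 2050 / 246.85 = 8.305 mol
n/ν → G: 6.308, Z: 11.20, A: 8.305; G is limiting.
A consumed = (1/1) × 6.308 = 6.308 mol
A remaining = 8.305 − 6.308 = 1.997 mol
mass = 1.997 × 246.85 = 493.0 g

493 g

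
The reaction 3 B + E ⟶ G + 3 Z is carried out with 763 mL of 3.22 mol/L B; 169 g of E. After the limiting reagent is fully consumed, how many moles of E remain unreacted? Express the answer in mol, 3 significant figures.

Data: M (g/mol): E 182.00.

0.110 mol

n(B) = 3.22 × 763.0/1000 = 2.457 mol
n(E) = 169.0 / 182.00 = 0.9286 mol
n/ν for B = 2.457/3 = 0.8190
n/ν for E = 0.9286/1 = 0.9286
Smallest n/ν is B → limiting reagent.
E consumed = (1/3) × 2.457 = 0.8190 mol
E remaining = 0.9286 − 0.8190 = 0.1096 mol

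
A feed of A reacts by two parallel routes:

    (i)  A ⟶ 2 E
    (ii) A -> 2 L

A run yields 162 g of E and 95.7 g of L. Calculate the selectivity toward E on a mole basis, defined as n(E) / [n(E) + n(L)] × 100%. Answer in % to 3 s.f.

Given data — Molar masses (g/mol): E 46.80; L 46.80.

n(E) = 162 / 46.80 = 3.462 mol
n(L) = 95.7 / 46.80 = 2.045 mol
selectivity = 3.462/(3.462+2.045) × 100 = 62.87 %

62.9 %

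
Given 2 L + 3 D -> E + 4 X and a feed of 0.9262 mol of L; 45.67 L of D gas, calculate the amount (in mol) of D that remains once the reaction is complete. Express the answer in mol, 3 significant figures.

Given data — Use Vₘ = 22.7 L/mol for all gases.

n(L) = 0.9262 mol
n(D) = 45.67 / 22.7 = 2.012 mol
n/ν → L: 0.4631, D: 0.6707; L is limiting.
D consumed = (3/2) × 0.9262 = 1.389 mol
D remaining = 2.012 − 1.389 = 0.6230 mol

0.623 mol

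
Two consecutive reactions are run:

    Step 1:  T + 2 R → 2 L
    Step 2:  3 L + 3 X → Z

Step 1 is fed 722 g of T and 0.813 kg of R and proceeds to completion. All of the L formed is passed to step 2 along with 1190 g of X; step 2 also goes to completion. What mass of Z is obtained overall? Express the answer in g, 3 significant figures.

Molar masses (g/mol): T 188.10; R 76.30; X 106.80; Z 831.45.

2130 g

Step 1:
n(T) = 722.0 / 188.10 = 3.838 mol
n(R) = 0.8130×1000 / 76.30 = 10.66 mol
n/ν for T = 3.838/1 = 3.838
n/ν for R = 10.66/2 = 5.330
Smallest n/ν is T → limiting reagent.
n(L) produced = (2/1) × 3.838 = 7.676 mol
Step 2:
n(L) available = 7.676 mol
n(X) = 1190 / 106.80 = 11.14 mol
n/ν for L = 7.676/3 = 2.559
n/ν for X = 11.14/3 = 3.713
Smallest n/ν is L → limiting reagent.
n(Z) = (1/3) × 7.676 = 2.559 mol
mass = 2.559 × 831.45 = 2128 g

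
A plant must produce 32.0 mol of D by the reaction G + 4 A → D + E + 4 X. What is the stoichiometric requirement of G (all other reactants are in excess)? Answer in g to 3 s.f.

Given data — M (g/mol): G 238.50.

n(D) = 32.00 mol
n(G) = (1/1) × 32.00 = 32.00 mol
mass = 32.00 × 238.50 = 7632 g

7630 g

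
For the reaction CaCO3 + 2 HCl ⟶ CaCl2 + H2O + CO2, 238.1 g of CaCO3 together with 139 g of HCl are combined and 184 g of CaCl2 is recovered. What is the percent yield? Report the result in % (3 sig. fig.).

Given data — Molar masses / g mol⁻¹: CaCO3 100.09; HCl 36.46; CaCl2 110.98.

n(CaCO3) = 238.1 / 100.09 = 2.379 mol
n(HCl) = 139.0 / 36.46 = 3.812 mol
n/ν → CaCO3: 2.379, HCl: 1.906; HCl is limiting.
theoretical n(CaCl2) = (1/2) × 3.812 = 1.906 mol → 211.5 g
% yield = 184 / 211.5 × 100 = 87.00 %

87.0 %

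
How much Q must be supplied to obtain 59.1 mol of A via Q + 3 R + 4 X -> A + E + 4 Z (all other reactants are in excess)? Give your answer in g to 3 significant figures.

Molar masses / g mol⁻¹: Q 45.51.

2690 g

n(A) = 59.10 mol
n(Q) = (1/1) × 59.10 = 59.10 mol
mass = 59.10 × 45.51 = 2690 g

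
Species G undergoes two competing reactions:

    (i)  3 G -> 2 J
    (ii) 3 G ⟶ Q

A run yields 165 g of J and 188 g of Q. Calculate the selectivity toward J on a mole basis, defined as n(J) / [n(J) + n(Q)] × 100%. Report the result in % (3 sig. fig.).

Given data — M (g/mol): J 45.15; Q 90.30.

n(J) = 165 / 45.15 = 3.654 mol
n(Q) = 188 / 90.30 = 2.082 mol
selectivity = 3.654/(3.654+2.082) × 100 = 63.70 %

63.7 %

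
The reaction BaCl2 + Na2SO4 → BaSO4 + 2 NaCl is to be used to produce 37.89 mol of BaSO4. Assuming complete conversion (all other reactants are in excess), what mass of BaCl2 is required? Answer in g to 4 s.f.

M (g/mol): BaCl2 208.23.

n(BaSO4) = 37.89 mol
n(BaCl2) = (1/1) × 37.89 = 37.89 mol
mass = 37.89 × 208.23 = 7890 g

7890 g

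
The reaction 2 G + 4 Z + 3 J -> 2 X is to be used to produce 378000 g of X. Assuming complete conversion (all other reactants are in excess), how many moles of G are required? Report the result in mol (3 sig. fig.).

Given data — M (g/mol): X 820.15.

461 mol

n(X) = 378000 / 820.15 = 460.9 mol
n(G) = (2/2) × 460.9 = 460.9 mol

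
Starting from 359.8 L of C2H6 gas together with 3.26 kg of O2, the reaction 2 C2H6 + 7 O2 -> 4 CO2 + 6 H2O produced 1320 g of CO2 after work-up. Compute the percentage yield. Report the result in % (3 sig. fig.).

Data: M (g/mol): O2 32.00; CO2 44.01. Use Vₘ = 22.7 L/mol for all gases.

94.6 %

n(C2H6) = 359.8 / 22.7 = 15.85 mol
n(O2) = 3.260×1000 / 32.00 = 101.9 mol
n/ν → C2H6: 7.925, O2: 14.56; C2H6 is limiting.
theoretical n(CO2) = (4/2) × 15.85 = 31.70 mol → 1395 g
% yield = 1320 / 1395 × 100 = 94.62 %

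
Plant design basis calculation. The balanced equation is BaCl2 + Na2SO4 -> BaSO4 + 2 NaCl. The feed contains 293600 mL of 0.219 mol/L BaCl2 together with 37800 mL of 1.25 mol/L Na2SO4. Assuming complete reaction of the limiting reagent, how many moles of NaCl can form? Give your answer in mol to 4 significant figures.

94.50 mol

n(BaCl2) = 0.219 × 293600/1000 = 64.30 mol
n(Na2SO4) = 1.25 × 37800/1000 = 47.25 mol
n/ν → BaCl2: 64.30, Na2SO4: 47.25; Na2SO4 is limiting.
n(NaCl) = (2/1) × 47.25 = 94.50 mol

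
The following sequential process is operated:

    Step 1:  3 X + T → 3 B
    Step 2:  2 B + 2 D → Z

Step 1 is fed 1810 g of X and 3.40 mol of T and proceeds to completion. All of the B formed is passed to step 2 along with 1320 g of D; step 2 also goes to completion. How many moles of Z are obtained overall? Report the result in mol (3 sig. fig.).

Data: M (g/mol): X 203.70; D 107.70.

4.44 mol

Step 1:
n(X) = 1810 / 203.70 = 8.886 mol
n(T) = 3.400 mol
n/ν for X = 8.886/3 = 2.962
n/ν for T = 3.400/1 = 3.400
Smallest n/ν is X → limiting reagent.
n(B) produced = (3/3) × 8.886 = 8.886 mol
Step 2:
n(B) available = 8.886 mol
n(D) = 1320 / 107.70 = 12.26 mol
n/ν for B = 8.886/2 = 4.443
n/ν for D = 12.26/2 = 6.130
Smallest n/ν is B → limiting reagent.
n(Z) = (1/2) × 8.886 = 4.443 mol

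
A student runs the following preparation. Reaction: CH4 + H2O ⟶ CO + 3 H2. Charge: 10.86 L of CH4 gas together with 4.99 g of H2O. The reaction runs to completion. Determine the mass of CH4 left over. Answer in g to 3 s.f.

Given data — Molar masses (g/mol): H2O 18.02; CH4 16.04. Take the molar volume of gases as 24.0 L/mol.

n(CH4) = 10.86 / 24.0 = 0.4525 mol
n(H2O) = 4.990 / 18.02 = 0.2769 mol
n/ν → CH4: 0.4525, H2O: 0.2769; H2O is limiting.
CH4 consumed = (1/1) × 0.2769 = 0.2769 mol
CH4 remaining = 0.4525 − 0.2769 = 0.1756 mol
mass = 0.1756 × 16.04 = 2.817 g

2.82 g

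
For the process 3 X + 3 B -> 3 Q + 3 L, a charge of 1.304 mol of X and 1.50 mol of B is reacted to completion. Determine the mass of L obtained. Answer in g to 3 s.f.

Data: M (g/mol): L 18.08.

23.6 g

n(X) = 1.304 mol
n(B) = 1.500 mol
n/ν for X = 1.304/3 = 0.4347
n/ν for B = 1.500/3 = 0.5000
Smallest n/ν is X → limiting reagent.
n(L) = (3/3) × 1.304 = 1.304 mol
mass = 1.304 × 18.08 = 23.58 g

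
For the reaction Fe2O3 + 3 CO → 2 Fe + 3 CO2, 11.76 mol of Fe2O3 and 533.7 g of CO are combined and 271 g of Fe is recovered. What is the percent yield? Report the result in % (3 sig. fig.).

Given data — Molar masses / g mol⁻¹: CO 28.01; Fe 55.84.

38.2 %

n(Fe2O3) = 11.76 mol
n(CO) = 533.7 / 28.01 = 19.05 mol
n/ν → Fe2O3: 11.76, CO: 6.350; CO is limiting.
theoretical n(Fe) = (2/3) × 19.05 = 12.70 mol → 709.2 g
% yield = 271 / 709.2 × 100 = 38.21 %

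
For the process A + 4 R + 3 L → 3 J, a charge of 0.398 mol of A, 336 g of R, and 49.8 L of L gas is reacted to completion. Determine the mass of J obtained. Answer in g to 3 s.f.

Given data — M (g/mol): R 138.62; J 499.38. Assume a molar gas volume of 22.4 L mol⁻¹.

n(A) = 0.3980 mol
n(R) = 336.0 / 138.62 = 2.424 mol
n(L) = 49.80 / 22.4 = 2.223 mol
n/ν for A = 0.3980/1 = 0.3980
n/ν for R = 2.424/4 = 0.6060
n/ν for L = 2.223/3 = 0.7410
Smallest n/ν is A → limiting reagent.
n(J) = (3/1) × 0.3980 = 1.194 mol
mass = 1.194 × 499.38 = 596.3 g

596 g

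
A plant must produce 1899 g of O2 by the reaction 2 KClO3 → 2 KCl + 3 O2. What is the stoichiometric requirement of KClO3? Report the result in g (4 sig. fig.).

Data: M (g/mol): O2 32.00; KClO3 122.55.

n(O2) = 1899 / 32.00 = 59.34 mol
n(KClO3) = (2/3) × 59.34 = 39.56 mol
mass = 39.56 × 122.55 = 4848 g

4848 g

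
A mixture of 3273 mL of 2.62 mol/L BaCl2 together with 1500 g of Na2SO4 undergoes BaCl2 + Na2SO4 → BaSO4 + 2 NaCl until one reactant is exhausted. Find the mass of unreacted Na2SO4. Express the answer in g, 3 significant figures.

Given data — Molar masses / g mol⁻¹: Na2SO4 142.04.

n(BaCl2) = 2.62 × 3273/1000 = 8.575 mol
n(Na2SO4) = 1500 / 142.04 = 10.56 mol
n/ν → BaCl2: 8.575, Na2SO4: 10.56; BaCl2 is limiting.
Na2SO4 consumed = (1/1) × 8.575 = 8.575 mol
Na2SO4 remaining = 10.56 − 8.575 = 1.985 mol
mass = 1.985 × 142.04 = 281.9 g

282 g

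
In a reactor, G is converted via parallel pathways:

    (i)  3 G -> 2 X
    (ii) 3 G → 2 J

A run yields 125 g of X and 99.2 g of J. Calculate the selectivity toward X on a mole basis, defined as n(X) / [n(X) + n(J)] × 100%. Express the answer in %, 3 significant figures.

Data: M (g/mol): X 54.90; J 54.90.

n(X) = 125 / 54.90 = 2.277 mol
n(J) = 99.2 / 54.90 = 1.807 mol
selectivity = 2.277/(2.277+1.807) × 100 = 55.75 %

55.8 %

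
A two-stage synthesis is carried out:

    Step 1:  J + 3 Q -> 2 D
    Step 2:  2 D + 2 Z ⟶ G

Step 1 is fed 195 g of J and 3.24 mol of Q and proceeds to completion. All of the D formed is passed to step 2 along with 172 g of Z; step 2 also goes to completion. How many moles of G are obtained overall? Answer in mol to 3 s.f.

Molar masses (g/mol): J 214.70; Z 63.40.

Step 1:
n(J) = 195.0 / 214.70 = 0.9082 mol
n(Q) = 3.240 mol
n/ν for J = 0.9082/1 = 0.9082
n/ν for Q = 3.240/3 = 1.080
Smallest n/ν is J → limiting reagent.
n(D) produced = (2/1) × 0.9082 = 1.816 mol
Step 2:
n(D) available = 1.816 mol
n(Z) = 172.0 / 63.40 = 2.713 mol
n/ν for D = 1.816/2 = 0.9080
n/ν for Z = 2.713/2 = 1.357
Smallest n/ν is D → limiting reagent.
n(G) = (1/2) × 1.816 = 0.9080 mol

0.908 mol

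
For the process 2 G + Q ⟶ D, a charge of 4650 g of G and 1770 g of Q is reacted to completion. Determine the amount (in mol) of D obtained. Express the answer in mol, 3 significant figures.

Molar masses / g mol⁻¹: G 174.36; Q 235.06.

7.53 mol

n(G) = 4650 / 174.36 = 26.67 mol
n(Q) = 1770 / 235.06 = 7.530 mol
n/ν for G = 26.67/2 = 13.34
n/ν for Q = 7.530/1 = 7.530
Smallest n/ν is Q → limiting reagent.
n(D) = (1/1) × 7.530 = 7.530 mol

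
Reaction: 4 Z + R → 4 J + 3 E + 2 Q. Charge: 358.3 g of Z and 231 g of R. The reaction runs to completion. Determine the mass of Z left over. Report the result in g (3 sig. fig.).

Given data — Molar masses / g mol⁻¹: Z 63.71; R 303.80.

165 g

n(Z) = 358.3 / 63.71 = 5.624 mol
n(R) = 231.0 / 303.80 = 0.7604 mol
n/ν for Z = 5.624/4 = 1.406
n/ν for R = 0.7604/1 = 0.7604
Smallest n/ν is R → limiting reagent.
Z consumed = (4/1) × 0.7604 = 3.042 mol
Z remaining = 5.624 − 3.042 = 2.582 mol
mass = 2.582 × 63.71 = 164.5 g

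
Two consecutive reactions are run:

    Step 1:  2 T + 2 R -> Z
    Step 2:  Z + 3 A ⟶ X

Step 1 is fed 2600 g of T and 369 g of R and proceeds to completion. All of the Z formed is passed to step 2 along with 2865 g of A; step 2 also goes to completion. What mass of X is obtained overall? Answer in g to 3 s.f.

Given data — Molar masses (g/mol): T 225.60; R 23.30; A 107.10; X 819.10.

4720 g

Step 1:
n(T) = 2600 / 225.60 = 11.52 mol
n(R) = 369.0 / 23.30 = 15.84 mol
n/ν for T = 11.52/2 = 5.760
n/ν for R = 15.84/2 = 7.920
Smallest n/ν is T → limiting reagent.
n(Z) produced = (1/2) × 11.52 = 5.760 mol
Step 2:
n(Z) available = 5.760 mol
n(A) = 2865 / 107.10 = 26.75 mol
n/ν for Z = 5.760/1 = 5.760
n/ν for A = 26.75/3 = 8.917
Smallest n/ν is Z → limiting reagent.
n(X) = (1/1) × 5.760 = 5.760 mol
mass = 5.760 × 819.10 = 4718 g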